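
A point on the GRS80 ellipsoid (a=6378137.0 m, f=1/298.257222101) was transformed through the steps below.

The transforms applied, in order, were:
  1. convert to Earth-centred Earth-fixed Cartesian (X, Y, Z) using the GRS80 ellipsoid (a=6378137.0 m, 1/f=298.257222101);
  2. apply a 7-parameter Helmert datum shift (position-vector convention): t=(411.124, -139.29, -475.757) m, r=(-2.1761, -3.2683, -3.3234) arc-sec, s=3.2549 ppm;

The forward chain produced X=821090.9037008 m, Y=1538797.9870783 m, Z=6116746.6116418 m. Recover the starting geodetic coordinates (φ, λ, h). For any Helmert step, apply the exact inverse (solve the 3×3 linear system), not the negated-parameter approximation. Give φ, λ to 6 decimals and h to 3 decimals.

start: X=821090.9037, Y=1538797.9871, Z=6116746.6116 m
→ Helmert⁻¹: X=820749.2417, Y=1538880.9555, Z=6117205.6881
→ geod (Bowring, a=6378137.000): φ=74.18781100°, λ=61.92714400°, h=2621.4620 m

φ=74.187811°, λ=61.927144°, h=2621.462 m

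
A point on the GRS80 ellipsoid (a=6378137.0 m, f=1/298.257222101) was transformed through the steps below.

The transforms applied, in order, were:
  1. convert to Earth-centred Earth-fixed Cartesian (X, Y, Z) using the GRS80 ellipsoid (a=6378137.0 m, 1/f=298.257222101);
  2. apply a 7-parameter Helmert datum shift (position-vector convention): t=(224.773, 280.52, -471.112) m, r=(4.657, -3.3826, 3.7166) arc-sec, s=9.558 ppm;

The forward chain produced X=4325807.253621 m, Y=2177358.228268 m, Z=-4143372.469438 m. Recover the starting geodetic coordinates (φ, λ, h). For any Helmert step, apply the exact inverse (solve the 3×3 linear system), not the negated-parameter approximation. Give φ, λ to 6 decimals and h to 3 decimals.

φ=-40.739158°, λ=26.714580°, h=3774.649 m

start: X=4325807.2536, Y=2177358.2283, Z=-4143372.4694 m
→ Helmert⁻¹: X=4325512.4195, Y=2176885.4210, Z=-4142981.8446
→ geod (Bowring, a=6378137.000): φ=-40.73915800°, λ=26.71458000°, h=3774.6490 m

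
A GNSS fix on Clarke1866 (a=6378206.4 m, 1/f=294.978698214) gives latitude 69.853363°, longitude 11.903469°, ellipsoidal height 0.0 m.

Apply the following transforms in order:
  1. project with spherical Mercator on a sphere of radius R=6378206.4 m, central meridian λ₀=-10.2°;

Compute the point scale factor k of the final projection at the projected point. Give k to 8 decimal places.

2.90339835

start: φ=69.853363°, λ=11.903469°, h=0.000 m
→ into merc (λ₀=-10.2°): φ=69.85336300°, λ−λ₀=22.10346900°
scale k = 2.90339835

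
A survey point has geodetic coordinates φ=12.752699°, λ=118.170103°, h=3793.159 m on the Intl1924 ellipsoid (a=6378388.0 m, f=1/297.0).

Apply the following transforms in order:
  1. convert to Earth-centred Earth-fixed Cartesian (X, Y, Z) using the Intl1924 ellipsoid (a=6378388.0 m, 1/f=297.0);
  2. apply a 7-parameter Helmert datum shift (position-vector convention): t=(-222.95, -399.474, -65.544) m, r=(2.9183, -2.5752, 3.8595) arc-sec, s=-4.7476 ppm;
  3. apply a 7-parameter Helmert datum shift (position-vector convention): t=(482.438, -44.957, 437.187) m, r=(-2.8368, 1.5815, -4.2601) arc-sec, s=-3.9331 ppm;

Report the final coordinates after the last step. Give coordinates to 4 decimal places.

start: φ=12.752699°, λ=118.170103°, h=3793.159 m
→ ECEF (a=6378388.000, f=1/297.0): X=-2939126.2314, Y=5488321.8840, Z=1399587.9273
→ Helmert 7p (PV): X=-2939455.3949, Y=5487821.5571, Z=1399556.6942
→ Helmert 7p (PV): X=-2938837.3223, Y=5487834.9742, Z=1399935.4395

X=-2938837.3223 m, Y=5487834.9742 m, Z=1399935.4395 m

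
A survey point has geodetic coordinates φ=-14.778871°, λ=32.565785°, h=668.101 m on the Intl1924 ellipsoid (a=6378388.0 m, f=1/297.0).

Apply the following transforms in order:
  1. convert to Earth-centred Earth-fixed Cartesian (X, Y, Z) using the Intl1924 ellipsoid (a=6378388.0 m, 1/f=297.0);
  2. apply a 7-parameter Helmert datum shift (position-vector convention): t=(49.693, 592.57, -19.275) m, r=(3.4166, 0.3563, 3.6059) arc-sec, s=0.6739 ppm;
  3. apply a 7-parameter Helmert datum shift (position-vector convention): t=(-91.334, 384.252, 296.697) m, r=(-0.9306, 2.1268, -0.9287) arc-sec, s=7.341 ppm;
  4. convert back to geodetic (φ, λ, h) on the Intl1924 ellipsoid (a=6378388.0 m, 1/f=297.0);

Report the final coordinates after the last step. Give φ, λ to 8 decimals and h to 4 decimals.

start: φ=-14.778871°, λ=32.565785°, h=668.101 m
→ ECEF (a=6378388.000, f=1/297.0): X=5199384.9593, Y=3320772.3045, Z=-1616643.7727
→ Helmert 7p (PV): X=5199377.3101, Y=3321484.7859, Z=-1616618.1127
→ Helmert 7p (PV): X=5199322.4307, Y=3321862.7170, Z=-1616401.8801
→ geod (Bowring, a=6378388.000): φ=-14.77552597°, λ=32.57463142°, h=1123.0411 m

φ=-14.77552597°, λ=32.57463142°, h=1123.0411 m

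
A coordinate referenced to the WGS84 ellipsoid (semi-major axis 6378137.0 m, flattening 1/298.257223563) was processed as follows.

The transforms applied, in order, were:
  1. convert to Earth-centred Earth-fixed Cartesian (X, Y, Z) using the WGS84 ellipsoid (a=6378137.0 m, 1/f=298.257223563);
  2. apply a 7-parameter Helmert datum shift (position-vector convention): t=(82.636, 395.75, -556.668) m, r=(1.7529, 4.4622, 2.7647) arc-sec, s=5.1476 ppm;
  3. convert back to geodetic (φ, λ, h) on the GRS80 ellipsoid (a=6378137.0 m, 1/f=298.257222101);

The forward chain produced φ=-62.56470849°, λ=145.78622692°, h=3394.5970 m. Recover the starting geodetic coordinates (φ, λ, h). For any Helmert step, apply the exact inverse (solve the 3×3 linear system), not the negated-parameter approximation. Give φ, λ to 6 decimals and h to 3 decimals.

φ=-62.564930°, λ=145.792160°, h=2797.142 m

start: φ=-62.564708°, λ=145.786227°, h=3394.597 m
→ ECEF (a=6378137.000, f=1/298.257222101): X=-2437874.5875, Y=1657634.6900, Z=-5640800.7733
→ Helmert⁻¹: X=-2437800.4430, Y=1657215.1518, Z=-5640281.8930
→ geod (Bowring, a=6378137.000): φ=-62.56493000°, λ=145.79216000°, h=2797.1420 m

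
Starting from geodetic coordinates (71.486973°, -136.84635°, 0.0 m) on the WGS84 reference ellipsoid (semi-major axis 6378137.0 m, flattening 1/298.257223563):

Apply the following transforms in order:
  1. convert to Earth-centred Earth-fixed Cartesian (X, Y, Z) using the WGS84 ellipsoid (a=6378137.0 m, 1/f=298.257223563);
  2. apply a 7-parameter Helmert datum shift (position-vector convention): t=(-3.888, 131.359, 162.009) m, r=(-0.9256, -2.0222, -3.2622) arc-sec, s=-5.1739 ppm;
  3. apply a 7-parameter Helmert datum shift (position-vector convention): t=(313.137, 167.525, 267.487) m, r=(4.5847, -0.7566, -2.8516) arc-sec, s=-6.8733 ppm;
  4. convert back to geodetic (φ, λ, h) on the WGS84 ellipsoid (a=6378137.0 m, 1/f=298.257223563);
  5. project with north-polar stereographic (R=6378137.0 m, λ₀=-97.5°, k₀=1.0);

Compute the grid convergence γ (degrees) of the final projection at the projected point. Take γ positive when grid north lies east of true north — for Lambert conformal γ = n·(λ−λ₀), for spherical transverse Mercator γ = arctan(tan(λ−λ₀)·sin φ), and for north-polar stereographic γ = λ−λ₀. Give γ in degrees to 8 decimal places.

start: φ=71.486973°, λ=-136.846350°, h=0.000 m
→ ECEF (a=6378137.000, f=1/298.257223563): X=-1481886.1408, Y=-1389329.5017, Z=6025753.0227
→ Helmert 7p (PV): X=-1481963.4102, Y=-1389140.4776, Z=6025875.5614
→ Helmert 7p (PV): X=-1481681.3952, Y=-1389076.8544, Z=6026065.3182
→ geod (Bowring, a=6378137.000): φ=71.49059947°, λ=-136.84759902°, h=193.8533 m
→ into stereo (λ₀=-97.5°): φ=71.49059947°, λ−λ₀=-39.34759902°
convergence γ = -39.34759902°

-39.34759902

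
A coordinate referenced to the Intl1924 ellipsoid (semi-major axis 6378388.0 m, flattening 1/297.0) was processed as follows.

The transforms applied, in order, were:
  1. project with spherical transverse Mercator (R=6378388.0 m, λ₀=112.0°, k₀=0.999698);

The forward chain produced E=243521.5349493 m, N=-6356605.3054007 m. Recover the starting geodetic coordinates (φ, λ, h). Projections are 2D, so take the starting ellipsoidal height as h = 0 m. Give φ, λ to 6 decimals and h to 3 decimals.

start: E=243521.5349, N=-6356605.3054 m
→ tm⁻¹: φ=-57.05282400°, λ=116.02471200°

φ=-57.052824°, λ=116.024712°, h=0.000 m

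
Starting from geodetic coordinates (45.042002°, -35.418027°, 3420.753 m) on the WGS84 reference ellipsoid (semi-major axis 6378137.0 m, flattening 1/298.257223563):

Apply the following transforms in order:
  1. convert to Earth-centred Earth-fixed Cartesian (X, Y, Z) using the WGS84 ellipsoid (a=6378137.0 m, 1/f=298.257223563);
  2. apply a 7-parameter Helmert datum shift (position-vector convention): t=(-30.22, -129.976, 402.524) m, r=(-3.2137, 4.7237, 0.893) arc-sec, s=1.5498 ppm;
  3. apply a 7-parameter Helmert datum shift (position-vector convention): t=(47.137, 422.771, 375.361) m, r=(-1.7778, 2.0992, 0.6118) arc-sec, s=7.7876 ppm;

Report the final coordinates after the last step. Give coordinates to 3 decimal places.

start: φ=45.042002°, λ=-35.418027°, h=3420.753 m
→ ECEF (a=6378137.000, f=1/298.257223563): X=3680869.3073, Y=-2617601.0587, Z=4493068.4237
→ Helmert 7p (PV): X=3680959.0211, Y=-2617649.1514, Z=4493434.3983
→ Helmert 7p (PV): X=3681088.3192, Y=-2617197.1181, Z=4493829.8519

X=3681088.319 m, Y=-2617197.118 m, Z=4493829.852 m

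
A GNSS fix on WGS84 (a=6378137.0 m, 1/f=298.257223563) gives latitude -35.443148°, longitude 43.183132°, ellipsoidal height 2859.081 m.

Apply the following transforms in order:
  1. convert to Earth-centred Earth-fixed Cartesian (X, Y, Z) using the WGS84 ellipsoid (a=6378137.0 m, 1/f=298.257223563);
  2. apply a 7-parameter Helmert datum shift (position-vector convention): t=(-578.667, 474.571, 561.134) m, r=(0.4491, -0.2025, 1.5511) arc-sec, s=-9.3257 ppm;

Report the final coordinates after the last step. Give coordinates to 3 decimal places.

X=3794256.383 m, Y=3562018.353 m, Z=-3679082.014 m

start: φ=-35.443148°, λ=43.183132°, h=2859.081 m
→ ECEF (a=6378137.000, f=1/298.257223563): X=3794893.6103, Y=3561540.4475, Z=-3679688.9435
→ Helmert 7p (PV): X=3794256.3834, Y=3562018.3535, Z=-3679082.0138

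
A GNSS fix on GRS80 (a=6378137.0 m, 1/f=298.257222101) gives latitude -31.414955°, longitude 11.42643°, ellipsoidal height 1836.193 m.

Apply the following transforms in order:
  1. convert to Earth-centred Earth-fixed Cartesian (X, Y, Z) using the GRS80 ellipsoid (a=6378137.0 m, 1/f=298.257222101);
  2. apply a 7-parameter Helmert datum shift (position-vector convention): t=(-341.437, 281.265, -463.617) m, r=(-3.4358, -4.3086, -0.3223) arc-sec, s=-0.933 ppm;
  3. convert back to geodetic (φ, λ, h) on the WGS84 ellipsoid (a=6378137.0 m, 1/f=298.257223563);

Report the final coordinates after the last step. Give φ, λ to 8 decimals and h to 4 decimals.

start: φ=-31.414955°, λ=11.426430°, h=1836.193 m
→ ECEF (a=6378137.000, f=1/298.257222101): X=5341706.0375, Y=1079641.3686, Z=-3306200.4212
→ Helmert 7p (PV): X=5341430.3658, Y=1079858.2075, Z=-3306567.3562
→ geod (Bowring, a=6378137.000): φ=-31.41884644°, λ=11.42923885°, h=1833.5331 m

φ=-31.41884644°, λ=11.42923885°, h=1833.5331 m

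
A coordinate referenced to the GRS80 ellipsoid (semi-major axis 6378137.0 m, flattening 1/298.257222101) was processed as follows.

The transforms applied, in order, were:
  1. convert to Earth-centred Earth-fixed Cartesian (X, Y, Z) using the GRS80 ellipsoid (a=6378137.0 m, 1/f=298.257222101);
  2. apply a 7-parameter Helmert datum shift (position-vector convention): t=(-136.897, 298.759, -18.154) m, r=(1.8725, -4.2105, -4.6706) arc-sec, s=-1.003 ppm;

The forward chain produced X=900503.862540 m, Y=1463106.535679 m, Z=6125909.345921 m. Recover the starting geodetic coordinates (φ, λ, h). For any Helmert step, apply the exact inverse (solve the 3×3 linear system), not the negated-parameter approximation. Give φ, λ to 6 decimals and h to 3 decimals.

start: X=900503.8625, Y=1463106.5357, Z=6125909.3459 m
→ Helmert⁻¹: X=900733.5863, Y=1462885.2516, Z=6125901.9772
→ geod (Bowring, a=6378137.000): φ=74.43406600°, λ=58.37839500°, h=3930.3480 m

φ=74.434066°, λ=58.378395°, h=3930.348 m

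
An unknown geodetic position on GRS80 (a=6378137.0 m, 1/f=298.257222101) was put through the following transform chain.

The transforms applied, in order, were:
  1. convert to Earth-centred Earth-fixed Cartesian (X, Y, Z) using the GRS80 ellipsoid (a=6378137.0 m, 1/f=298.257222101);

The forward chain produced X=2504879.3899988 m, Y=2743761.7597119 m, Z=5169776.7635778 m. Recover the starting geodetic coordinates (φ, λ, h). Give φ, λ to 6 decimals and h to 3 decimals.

φ=54.479705°, λ=47.605915°, h=2247.089 m

start: X=2504879.3900, Y=2743761.7597, Z=5169776.7636 m
→ geod (Bowring, a=6378137.000): φ=54.47970500°, λ=47.60591500°, h=2247.0890 m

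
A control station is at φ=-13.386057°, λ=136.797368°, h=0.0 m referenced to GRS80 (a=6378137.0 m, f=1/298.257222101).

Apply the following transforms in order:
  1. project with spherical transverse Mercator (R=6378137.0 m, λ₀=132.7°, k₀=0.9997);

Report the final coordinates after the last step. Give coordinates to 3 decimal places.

E=443930.037 m, N=-1493361.392 m

start: φ=-13.386057°, λ=136.797368°, h=0.000 m
→ tm (R=6378137.0, λ₀=132.7°): E=443930.0369, N=-1493361.3915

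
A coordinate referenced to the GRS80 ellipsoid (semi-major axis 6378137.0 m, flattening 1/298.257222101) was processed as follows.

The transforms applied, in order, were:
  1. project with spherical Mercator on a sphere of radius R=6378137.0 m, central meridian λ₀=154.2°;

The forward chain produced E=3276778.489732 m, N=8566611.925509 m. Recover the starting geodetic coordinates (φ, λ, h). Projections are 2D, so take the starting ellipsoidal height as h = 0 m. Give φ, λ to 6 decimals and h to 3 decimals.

start: E=3276778.4897, N=8566611.9255 m
→ merc⁻¹: φ=60.74107900°, λ=-176.36419800°

φ=60.741079°, λ=-176.364198°, h=0.000 m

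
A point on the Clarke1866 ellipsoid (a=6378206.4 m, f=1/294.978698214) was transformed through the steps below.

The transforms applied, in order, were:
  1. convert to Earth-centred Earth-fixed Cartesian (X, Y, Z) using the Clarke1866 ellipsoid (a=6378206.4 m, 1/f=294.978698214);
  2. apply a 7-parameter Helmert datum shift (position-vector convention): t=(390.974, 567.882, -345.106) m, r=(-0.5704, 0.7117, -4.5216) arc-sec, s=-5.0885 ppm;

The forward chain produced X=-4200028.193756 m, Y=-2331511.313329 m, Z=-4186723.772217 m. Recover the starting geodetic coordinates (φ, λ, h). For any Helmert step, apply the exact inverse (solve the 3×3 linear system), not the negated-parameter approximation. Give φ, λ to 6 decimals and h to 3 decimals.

φ=-41.260759°, λ=-150.959679°, h=3616.443 m

start: X=-4200028.1938, Y=-2331511.3133, Z=-4186723.7722 m
→ Helmert⁻¹: X=-4200374.9725, Y=-2332171.5630, Z=-4186420.9111
→ geod (Bowring, a=6378206.400): φ=-41.26075900°, λ=-150.95967900°, h=3616.4430 m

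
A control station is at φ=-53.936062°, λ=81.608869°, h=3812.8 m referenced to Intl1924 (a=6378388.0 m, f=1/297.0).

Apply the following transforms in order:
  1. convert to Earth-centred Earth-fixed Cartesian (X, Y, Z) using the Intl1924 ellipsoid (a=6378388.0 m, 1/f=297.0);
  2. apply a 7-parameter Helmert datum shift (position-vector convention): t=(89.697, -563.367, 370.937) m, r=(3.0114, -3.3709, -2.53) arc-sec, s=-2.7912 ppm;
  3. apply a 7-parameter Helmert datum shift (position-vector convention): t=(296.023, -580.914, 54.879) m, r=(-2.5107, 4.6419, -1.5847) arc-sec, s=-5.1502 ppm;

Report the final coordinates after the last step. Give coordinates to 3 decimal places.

start: φ=-53.936062°, λ=81.608869°, h=3812.800 m
→ ECEF (a=6378388.000, f=1/297.0): X=549484.0941, Y=3725088.9113, Z=-5135743.1634
→ Helmert 7p (PV): X=549701.8795, Y=3724583.3870, Z=-5135294.5266
→ Helmert 7p (PV): X=549908.1196, Y=3723916.5598, Z=-5135270.9068

X=549908.120 m, Y=3723916.560 m, Z=-5135270.907 m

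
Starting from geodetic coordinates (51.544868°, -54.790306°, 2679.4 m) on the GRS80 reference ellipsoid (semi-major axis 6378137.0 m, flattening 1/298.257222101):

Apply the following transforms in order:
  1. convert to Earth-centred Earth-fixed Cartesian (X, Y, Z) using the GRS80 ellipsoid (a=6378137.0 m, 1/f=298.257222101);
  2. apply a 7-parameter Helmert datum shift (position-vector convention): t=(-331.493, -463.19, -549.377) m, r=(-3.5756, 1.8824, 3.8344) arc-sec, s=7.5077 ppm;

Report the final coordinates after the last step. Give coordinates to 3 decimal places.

X=2292470.674 m, Y=-3249271.505 m, Z=4973090.066 m

start: φ=51.544868°, λ=-54.790306°, h=2679.400 m
→ ECEF (a=6378137.000, f=1/298.257222101): X=2292679.1675, Y=-3248912.7615, Z=4973566.7060
→ Helmert 7p (PV): X=2292470.6738, Y=-3249271.5054, Z=4973090.0660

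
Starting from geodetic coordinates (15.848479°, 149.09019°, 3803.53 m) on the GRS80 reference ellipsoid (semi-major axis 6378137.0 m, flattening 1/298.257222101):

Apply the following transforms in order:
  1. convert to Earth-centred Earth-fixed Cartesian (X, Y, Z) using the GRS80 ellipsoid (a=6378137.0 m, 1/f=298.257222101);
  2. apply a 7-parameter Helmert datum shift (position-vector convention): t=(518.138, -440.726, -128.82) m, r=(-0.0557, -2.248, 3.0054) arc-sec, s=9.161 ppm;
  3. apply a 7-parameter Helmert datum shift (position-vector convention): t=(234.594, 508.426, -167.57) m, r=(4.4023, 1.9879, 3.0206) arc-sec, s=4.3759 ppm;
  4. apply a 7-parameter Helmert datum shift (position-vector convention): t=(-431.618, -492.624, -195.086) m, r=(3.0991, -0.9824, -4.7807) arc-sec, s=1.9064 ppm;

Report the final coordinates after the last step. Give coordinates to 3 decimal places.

start: φ=15.848479°, λ=149.090190°, h=3803.530 m
→ ECEF (a=6378137.000, f=1/298.257222101): X=-5268731.6969, Y=3154496.2109, Z=1731643.1616
→ Helmert 7p (PV): X=-5268326.6617, Y=3154008.0816, Z=1731471.9310
→ Helmert 7p (PV): X=-5268144.6225, Y=3154416.2032, Z=1731430.0282
→ Helmert 7p (PV): X=-5268521.4186, Y=3154025.6808, Z=1731260.5465

X=-5268521.419 m, Y=3154025.681 m, Z=1731260.546 m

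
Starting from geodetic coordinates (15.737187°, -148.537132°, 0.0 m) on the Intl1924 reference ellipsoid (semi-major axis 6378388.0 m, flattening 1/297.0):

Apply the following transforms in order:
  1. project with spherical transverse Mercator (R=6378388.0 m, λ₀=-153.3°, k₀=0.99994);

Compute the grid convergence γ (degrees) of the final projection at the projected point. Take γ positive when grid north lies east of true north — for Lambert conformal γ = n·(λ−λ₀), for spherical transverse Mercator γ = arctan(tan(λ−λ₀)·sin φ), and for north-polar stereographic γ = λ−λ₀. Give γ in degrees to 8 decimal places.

1.29457334

start: φ=15.737187°, λ=-148.537132°, h=0.000 m
→ into tm (λ₀=-153.3°): φ=15.73718700°, λ−λ₀=4.76286800°
convergence γ = 1.29457334°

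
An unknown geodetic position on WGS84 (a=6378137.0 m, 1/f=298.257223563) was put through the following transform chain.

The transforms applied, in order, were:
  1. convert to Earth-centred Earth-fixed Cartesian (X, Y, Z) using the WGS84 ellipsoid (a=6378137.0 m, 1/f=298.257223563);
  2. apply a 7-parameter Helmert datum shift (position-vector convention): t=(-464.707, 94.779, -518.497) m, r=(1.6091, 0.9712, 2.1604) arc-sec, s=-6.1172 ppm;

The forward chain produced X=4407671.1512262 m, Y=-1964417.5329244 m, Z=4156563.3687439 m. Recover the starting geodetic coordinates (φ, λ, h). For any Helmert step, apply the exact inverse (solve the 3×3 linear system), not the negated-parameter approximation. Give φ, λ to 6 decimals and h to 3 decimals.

φ=40.931756°, λ=-24.020774°, h=675.968 m

start: X=4407671.1512, Y=-1964417.5329, Z=4156563.3687 m
→ Helmert⁻¹: X=4408122.6735, Y=-1964538.0692, Z=4157143.3769
→ geod (Bowring, a=6378137.000): φ=40.93175600°, λ=-24.02077400°, h=675.9680 m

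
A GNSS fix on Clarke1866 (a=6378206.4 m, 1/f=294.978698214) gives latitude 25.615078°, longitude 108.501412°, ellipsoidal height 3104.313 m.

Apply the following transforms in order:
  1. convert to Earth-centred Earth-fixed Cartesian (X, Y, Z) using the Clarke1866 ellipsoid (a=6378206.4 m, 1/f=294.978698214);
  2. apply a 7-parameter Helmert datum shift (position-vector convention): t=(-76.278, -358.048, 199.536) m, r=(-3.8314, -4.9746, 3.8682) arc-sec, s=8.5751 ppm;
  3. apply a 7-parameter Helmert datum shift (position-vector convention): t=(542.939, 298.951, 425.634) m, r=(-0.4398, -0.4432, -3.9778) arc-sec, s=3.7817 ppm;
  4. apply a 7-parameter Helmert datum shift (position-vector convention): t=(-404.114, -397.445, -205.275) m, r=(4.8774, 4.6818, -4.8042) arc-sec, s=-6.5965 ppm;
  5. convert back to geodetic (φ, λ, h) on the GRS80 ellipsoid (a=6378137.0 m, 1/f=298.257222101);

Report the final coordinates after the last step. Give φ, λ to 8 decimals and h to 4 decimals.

start: φ=25.615078°, λ=108.501412°, h=3104.313 m
→ ECEF (a=6378206.400, f=1/294.978698214): X=-1827107.8800, Y=5460202.6570, Z=2741857.6119
→ Helmert 7p (PV): X=-1827368.3522, Y=5459908.0966, Z=2741935.1690
→ Helmert 7p (PV): X=-1826732.9211, Y=5460268.7825, Z=2742355.6039
→ Helmert 7p (PV): X=-1826935.5629, Y=5459813.0196, Z=2742302.8162
→ geod (Bowring, a=6378137.000): φ=25.61868459°, λ=108.50101624°, h=2939.3614 m

φ=25.61868459°, λ=108.50101624°, h=2939.3614 m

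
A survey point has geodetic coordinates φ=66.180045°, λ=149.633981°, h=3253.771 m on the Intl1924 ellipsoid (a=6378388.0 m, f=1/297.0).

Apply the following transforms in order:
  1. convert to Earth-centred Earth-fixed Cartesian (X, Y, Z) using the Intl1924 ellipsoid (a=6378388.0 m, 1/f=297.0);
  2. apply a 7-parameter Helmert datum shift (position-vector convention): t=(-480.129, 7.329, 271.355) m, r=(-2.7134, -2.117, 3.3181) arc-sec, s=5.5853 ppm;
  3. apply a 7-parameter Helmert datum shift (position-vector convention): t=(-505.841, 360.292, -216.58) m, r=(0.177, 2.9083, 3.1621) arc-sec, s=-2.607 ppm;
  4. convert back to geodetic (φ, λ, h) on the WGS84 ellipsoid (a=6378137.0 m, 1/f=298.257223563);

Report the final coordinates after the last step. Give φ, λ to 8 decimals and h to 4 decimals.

φ=66.17097211°, λ=149.63817950°, h=3916.0745 m

start: φ=66.180045°, λ=149.633981°, h=3253.771 m
→ ECEF (a=6378388.000, f=1/297.0): X=-2230021.3717, Y=1306568.5546, Z=5815193.6027
→ Helmert 7p (PV): X=-2230594.6590, Y=1306623.8064, Z=5815457.3614
→ Helmert 7p (PV): X=-2231032.7190, Y=1306941.5061, Z=5815258.1927
→ geod (Bowring, a=6378137.000): φ=66.17097211°, λ=149.63817950°, h=3916.0745 m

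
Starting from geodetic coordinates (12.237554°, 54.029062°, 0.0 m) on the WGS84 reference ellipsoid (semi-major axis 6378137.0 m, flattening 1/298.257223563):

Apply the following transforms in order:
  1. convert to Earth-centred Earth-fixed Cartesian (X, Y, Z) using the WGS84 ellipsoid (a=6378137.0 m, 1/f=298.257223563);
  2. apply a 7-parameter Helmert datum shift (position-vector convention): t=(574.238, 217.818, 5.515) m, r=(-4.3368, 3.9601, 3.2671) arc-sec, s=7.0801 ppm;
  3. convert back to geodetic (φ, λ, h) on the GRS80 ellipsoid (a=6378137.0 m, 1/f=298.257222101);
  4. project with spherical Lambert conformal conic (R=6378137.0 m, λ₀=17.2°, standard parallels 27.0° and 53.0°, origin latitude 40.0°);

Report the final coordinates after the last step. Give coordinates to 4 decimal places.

start: φ=12.237554°, λ=54.029062°, h=0.000 m
→ ECEF (a=6378137.000, f=1/298.257223563): X=3661779.9817, Y=5045387.5011, Z=1343095.8635
→ Helmert 7p (PV): X=3662326.0157, Y=5045727.2808, Z=1342934.5023
→ geod (Bowring, a=6378137.000): φ=12.23498727°, λ=54.02683500°, h=547.9871 m
→ lcc (R=6378137.0, λ₀=17.2°): E=4239202.3950, N=-2233983.4419

E=4239202.3950 m, N=-2233983.4419 m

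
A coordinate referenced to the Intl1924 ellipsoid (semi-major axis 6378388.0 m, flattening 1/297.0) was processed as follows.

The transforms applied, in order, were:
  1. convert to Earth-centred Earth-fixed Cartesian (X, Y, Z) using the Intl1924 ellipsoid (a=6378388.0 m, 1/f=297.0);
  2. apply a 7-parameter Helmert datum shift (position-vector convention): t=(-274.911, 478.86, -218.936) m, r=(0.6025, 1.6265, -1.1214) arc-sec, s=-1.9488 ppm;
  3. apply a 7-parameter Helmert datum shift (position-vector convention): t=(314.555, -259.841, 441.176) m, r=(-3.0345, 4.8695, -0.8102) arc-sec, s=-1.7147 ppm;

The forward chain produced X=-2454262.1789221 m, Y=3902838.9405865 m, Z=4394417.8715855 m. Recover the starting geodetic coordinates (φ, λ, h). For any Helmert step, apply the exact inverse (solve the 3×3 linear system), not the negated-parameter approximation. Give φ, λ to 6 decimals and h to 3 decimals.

start: X=-2454262.1789, Y=3902838.9406, Z=4394417.8716 m
→ Helmert⁻¹: X=-2454700.0069, Y=3903031.1894, Z=4393983.6995
→ Helmert⁻¹: X=-2454485.7464, Y=3902559.4259, Z=4394180.4447
→ geod (Bowring, a=6378388.000): φ=43.81837900°, λ=122.16753500°, h=793.8570 m

φ=43.818379°, λ=122.167535°, h=793.857 m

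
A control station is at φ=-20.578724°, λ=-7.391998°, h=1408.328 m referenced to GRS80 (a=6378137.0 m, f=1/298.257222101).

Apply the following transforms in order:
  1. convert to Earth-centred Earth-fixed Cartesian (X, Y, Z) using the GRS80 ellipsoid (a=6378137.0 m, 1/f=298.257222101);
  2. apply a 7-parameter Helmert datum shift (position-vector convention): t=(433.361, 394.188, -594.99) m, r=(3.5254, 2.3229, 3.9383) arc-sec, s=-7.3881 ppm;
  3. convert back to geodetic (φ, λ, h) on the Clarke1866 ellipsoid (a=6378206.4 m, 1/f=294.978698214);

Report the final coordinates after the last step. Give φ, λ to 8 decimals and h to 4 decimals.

start: φ=-20.578724°, λ=-7.391998°, h=1408.328 m
→ ECEF (a=6378137.000, f=1/298.257222101): X=5925281.2866, Y=-768718.1999, Z=-2228285.5966
→ Helmert 7p (PV): X=5925660.4542, Y=-768167.1148, Z=-2228943.9908
→ geod (Bowring, a=6378206.400): φ=-20.58473188°, λ=-7.38628987°, h=1885.3652 m

φ=-20.58473188°, λ=-7.38628987°, h=1885.3652 m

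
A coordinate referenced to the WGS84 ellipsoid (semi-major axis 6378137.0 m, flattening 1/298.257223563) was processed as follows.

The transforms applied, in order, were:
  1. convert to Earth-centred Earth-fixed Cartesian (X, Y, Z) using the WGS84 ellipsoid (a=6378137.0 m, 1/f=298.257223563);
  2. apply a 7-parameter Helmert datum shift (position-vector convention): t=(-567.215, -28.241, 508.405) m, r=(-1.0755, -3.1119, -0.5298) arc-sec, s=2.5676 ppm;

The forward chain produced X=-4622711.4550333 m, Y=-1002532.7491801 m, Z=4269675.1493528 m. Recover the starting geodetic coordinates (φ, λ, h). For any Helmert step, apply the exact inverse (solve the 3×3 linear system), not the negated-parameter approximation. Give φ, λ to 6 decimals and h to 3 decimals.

φ=42.263048°, λ=-167.761989°, h=2896.497 m

start: X=-4622711.4550, Y=-1002532.7492, Z=4269675.1494 m
→ Helmert⁻¹: X=-4622065.3878, Y=-1002536.0666, Z=4269220.2882
→ geod (Bowring, a=6378137.000): φ=42.26304800°, λ=-167.76198900°, h=2896.4970 m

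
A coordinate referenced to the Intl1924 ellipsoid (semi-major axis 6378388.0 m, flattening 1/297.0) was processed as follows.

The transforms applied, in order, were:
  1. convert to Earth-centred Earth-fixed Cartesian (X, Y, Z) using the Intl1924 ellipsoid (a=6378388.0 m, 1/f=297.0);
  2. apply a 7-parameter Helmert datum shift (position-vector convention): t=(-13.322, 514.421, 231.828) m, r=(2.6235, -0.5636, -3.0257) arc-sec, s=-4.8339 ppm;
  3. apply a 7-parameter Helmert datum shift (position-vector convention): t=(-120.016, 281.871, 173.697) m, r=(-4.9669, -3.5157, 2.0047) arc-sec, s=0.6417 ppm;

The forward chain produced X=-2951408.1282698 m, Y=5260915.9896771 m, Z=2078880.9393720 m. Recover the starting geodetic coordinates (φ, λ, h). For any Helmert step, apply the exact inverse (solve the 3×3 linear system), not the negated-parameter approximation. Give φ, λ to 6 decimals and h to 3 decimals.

start: X=-2951408.1283, Y=5260915.9897, Z=2078880.9394 m
→ Helmert⁻¹: X=-2951199.6565, Y=5260609.3659, Z=2078882.8871
→ Helmert⁻¹: X=-2951272.0812, Y=5260103.5175, Z=2078602.2675
→ geod (Bowring, a=6378388.000): φ=19.13457700°, λ=119.29535800°, h=3501.1890 m

φ=19.134577°, λ=119.295358°, h=3501.189 m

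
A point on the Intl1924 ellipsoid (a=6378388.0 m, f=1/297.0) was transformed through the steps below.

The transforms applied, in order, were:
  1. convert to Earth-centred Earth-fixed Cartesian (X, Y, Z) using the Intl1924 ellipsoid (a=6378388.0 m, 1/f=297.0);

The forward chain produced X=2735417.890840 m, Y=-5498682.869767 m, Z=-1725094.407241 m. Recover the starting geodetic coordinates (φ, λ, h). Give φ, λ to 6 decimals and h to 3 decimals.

start: X=2735417.8908, Y=-5498682.8698, Z=-1725094.4072 m
→ geod (Bowring, a=6378388.000): φ=-15.79046700°, λ=-63.55113200°, h=2372.8680 m

φ=-15.790467°, λ=-63.551132°, h=2372.868 m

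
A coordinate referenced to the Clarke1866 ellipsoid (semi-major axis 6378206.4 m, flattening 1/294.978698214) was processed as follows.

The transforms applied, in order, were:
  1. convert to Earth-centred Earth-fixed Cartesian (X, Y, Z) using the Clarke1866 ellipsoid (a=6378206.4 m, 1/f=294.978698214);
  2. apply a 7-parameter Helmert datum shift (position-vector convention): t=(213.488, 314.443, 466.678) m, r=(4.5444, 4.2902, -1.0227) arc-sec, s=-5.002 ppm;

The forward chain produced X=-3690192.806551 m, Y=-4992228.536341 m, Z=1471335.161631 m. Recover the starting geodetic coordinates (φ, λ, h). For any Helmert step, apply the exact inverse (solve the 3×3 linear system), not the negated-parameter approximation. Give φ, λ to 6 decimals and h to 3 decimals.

φ=13.416295°, λ=-126.471328°, h=3265.378 m

start: X=-3690192.8066, Y=-4992228.5363, Z=1471335.1616 m
→ Helmert⁻¹: X=-3690430.5942, Y=-4992553.8431, Z=1470909.0772
→ geod (Bowring, a=6378206.400): φ=13.41629500°, λ=-126.47132800°, h=3265.3780 m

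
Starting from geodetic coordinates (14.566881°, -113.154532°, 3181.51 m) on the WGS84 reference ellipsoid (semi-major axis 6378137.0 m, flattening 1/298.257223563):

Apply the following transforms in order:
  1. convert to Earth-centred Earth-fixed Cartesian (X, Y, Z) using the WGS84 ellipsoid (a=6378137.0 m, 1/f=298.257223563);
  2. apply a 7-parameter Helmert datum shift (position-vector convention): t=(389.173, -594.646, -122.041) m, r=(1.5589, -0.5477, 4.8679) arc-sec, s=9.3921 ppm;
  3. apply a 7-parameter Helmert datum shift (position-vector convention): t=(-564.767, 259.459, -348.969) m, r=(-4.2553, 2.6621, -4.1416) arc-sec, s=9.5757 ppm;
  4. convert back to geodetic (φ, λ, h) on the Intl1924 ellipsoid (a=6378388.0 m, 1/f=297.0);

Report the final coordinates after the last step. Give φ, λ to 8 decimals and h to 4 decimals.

start: φ=14.566881°, λ=-113.154532°, h=3181.510 m
→ ECEF (a=6378137.000, f=1/298.257223563): X=-2429068.2361, Y=-5679884.9156, Z=1594563.6731
→ Helmert 7p (PV): X=-2428572.0633, Y=-5680602.2862, Z=1594407.2307
→ Helmert 7p (PV): X=-2429253.5697, Y=-5680315.5657, Z=1594222.0668
→ geod (Bowring, a=6378388.000): φ=14.56322991°, λ=-113.15454190°, h=3304.1320 m

φ=14.56322991°, λ=-113.15454190°, h=3304.1320 m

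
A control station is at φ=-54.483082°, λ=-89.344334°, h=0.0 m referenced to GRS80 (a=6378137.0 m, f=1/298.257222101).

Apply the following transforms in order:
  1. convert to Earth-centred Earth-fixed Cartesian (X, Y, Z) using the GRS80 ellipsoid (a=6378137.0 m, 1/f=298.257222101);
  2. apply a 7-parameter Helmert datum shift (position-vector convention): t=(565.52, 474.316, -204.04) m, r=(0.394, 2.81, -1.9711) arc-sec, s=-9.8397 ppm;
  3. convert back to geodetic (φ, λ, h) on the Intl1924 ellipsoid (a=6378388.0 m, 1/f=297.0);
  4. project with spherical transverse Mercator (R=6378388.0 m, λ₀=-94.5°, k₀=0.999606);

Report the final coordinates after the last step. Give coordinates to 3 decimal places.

E=333572.949 m, N=-6075724.248 m

start: φ=-54.483082°, λ=-89.344334°, h=0.000 m
→ ECEF (a=6378137.000, f=1/298.257222101): X=42495.5407, Y=-3713337.0457, Z=-5168166.2257
→ Helmert 7p (PV): X=42954.7511, Y=-3712816.7257, Z=-5168327.0844
→ geod (Bowring, a=6378388.000): φ=-54.48846447°, λ=-89.33715658°, h=-358.7656 m
→ tm (R=6378388.0, λ₀=-94.5°): E=333572.9490, N=-6075724.2485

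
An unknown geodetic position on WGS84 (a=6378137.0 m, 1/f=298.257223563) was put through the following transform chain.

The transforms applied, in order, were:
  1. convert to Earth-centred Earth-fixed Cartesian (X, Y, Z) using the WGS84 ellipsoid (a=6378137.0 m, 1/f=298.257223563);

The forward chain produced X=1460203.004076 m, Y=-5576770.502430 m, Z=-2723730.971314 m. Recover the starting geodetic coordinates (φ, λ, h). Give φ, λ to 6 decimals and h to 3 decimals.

φ=-25.438668°, λ=-75.327258°, h=1616.763 m

start: X=1460203.0041, Y=-5576770.5024, Z=-2723730.9713 m
→ geod (Bowring, a=6378137.000): φ=-25.43866800°, λ=-75.32725800°, h=1616.7630 m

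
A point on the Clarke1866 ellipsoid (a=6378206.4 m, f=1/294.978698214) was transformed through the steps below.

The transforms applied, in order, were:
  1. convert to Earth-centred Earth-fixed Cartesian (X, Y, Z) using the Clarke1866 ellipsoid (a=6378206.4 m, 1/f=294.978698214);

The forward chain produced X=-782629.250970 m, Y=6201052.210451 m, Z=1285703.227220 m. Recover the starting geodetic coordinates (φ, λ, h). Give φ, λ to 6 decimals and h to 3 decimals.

φ=11.700847°, λ=97.193217°, h=3787.660 m

start: X=-782629.2510, Y=6201052.2105, Z=1285703.2272 m
→ geod (Bowring, a=6378206.400): φ=11.70084700°, λ=97.19321700°, h=3787.6600 m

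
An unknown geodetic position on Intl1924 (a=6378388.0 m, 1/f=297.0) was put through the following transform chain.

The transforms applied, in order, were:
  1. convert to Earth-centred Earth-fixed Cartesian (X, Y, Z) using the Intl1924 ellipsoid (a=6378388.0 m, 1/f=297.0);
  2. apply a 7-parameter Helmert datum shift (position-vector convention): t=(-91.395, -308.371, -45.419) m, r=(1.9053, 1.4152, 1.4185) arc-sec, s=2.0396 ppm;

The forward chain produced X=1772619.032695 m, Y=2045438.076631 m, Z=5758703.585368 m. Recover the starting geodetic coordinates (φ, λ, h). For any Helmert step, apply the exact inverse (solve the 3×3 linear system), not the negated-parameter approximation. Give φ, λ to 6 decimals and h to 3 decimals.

start: X=1772619.0327, Y=2045438.0766, Z=5758703.5854 m
→ Helmert⁻¹: X=1772681.3700, Y=2045783.2785, Z=5758730.5241
→ geod (Bowring, a=6378388.000): φ=64.97199100°, λ=49.09090800°, h=2440.4790 m

φ=64.971991°, λ=49.090908°, h=2440.479 m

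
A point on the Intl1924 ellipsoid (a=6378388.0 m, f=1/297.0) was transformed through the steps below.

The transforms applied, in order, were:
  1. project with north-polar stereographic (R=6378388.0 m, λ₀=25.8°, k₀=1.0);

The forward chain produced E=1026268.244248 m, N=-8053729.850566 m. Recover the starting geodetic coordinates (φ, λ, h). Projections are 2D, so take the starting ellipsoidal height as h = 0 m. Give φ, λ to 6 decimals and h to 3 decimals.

start: E=1026268.2442, N=-8053729.8506 m
→ stereo⁻¹: φ=25.05182500°, λ=33.06193200°

φ=25.051825°, λ=33.061932°, h=0.000 m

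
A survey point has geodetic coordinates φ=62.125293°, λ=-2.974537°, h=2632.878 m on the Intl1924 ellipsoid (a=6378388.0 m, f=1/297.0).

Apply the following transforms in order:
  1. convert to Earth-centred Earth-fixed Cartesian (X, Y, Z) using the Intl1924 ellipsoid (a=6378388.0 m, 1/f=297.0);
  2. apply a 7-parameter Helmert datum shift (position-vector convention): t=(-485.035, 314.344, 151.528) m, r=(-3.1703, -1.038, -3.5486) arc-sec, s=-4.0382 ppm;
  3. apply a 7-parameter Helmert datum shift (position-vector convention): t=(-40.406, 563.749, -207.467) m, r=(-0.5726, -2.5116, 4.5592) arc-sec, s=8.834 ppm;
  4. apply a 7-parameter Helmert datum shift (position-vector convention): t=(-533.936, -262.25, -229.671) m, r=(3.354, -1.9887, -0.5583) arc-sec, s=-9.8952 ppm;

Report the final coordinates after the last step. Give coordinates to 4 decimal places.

start: φ=62.125293°, λ=-2.974537°, h=2632.878 m
→ ECEF (a=6378388.000, f=1/297.0): X=2987213.8647, Y=-155222.0723, Z=5617508.0261
→ Helmert 7p (PV): X=2986685.8270, Y=-154872.1526, Z=5617654.2879
→ Helmert 7p (PV): X=2986606.8242, Y=-154228.1596, Z=5617533.2452
→ Helmert 7p (PV): X=2985988.7569, Y=-154588.3111, Z=5617274.2748

X=2985988.7569 m, Y=-154588.3111 m, Z=5617274.2748 m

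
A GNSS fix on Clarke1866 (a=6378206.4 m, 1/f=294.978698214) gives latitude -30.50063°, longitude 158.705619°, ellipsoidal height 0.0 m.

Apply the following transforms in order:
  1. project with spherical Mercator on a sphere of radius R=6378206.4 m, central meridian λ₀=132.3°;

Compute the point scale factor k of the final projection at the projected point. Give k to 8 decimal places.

start: φ=-30.500630°, λ=158.705619°, h=0.000 m
→ into merc (λ₀=132.3°): φ=-30.50063000°, λ−λ₀=26.40561900°
scale k = 1.16059962

1.16059962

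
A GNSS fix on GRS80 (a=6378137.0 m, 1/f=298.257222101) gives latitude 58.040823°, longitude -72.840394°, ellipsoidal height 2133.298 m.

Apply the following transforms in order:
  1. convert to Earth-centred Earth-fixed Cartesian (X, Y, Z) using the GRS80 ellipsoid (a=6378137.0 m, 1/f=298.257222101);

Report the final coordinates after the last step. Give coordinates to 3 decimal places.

start: φ=58.040823°, λ=-72.840394°, h=2133.298 m
→ ECEF (a=6378137.000, f=1/298.257222101): X=998790.8645, Y=-3234643.0565, Z=5389955.7225

X=998790.865 m, Y=-3234643.057 m, Z=5389955.722 m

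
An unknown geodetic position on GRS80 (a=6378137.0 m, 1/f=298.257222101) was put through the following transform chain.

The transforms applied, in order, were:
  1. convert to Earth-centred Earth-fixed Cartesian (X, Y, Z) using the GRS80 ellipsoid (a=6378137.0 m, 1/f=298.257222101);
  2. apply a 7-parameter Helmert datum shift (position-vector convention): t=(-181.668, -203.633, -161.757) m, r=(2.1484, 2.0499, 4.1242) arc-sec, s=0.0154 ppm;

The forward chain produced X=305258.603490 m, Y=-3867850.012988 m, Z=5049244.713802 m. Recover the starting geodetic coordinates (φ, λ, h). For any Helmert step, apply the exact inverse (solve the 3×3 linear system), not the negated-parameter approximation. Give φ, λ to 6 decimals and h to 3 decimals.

start: X=305258.6035, Y=-3867850.0130, Z=5049244.7138 m
→ Helmert⁻¹: X=305312.7529, Y=-3867599.8313, Z=5049449.7112
→ geod (Bowring, a=6378137.000): φ=52.64960800°, λ=-85.48636600°, h=3104.1970 m

φ=52.649608°, λ=-85.486366°, h=3104.197 m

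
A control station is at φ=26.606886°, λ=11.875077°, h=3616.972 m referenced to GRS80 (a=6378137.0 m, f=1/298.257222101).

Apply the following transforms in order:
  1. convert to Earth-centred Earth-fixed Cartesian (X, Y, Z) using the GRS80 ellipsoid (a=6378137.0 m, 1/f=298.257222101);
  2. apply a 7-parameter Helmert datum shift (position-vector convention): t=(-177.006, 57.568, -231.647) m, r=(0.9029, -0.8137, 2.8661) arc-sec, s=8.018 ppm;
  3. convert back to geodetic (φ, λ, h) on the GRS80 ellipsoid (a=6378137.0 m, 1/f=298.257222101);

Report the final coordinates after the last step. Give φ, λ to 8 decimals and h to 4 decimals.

φ=26.60594230°, λ=11.87670502°, h=3420.1616 m

start: φ=26.606886°, λ=11.875077°, h=3616.972 m
→ ECEF (a=6378137.000, f=1/298.257222101): X=5587564.5526, Y=1174946.3055, Z=2840958.2122
→ Helmert 7p (PV): X=5587404.8139, Y=1175078.4993, Z=2840776.5299
→ geod (Bowring, a=6378137.000): φ=26.60594230°, λ=11.87670502°, h=3420.1616 m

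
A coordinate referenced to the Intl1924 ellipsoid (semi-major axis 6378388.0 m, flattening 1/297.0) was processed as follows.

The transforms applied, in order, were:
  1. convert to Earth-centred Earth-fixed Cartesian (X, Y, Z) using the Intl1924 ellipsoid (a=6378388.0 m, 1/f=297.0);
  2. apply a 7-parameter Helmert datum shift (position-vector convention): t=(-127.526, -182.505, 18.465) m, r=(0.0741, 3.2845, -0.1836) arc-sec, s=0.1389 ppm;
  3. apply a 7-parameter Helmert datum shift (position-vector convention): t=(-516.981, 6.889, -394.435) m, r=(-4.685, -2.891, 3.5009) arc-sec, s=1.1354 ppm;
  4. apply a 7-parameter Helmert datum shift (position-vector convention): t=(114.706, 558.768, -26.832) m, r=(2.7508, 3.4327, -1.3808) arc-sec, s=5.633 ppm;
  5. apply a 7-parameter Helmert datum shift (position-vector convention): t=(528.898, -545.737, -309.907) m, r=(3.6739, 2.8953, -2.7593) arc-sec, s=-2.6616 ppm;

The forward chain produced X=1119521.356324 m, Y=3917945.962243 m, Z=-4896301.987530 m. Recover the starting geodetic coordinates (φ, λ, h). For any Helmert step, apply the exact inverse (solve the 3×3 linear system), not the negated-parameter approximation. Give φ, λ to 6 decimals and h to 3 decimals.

start: X=1119521.3563, Y=3917945.9622, Z=-4896301.9875 m
→ Helmert⁻¹: X=1119011.7430, Y=3918429.8918, Z=-4896059.1978
→ Helmert⁻¹: X=1118945.9883, Y=3917791.2503, Z=-4896038.4135
→ Helmert⁻¹: X=1119459.5796, Y=3917872.1081, Z=-4895565.1216
→ Helmert⁻¹: X=1119661.4181, Y=3918053.3068, Z=-4895566.4850
→ geod (Bowring, a=6378388.000): φ=-50.41699700°, λ=74.05166200°, h=3889.4170 m

φ=-50.416997°, λ=74.051662°, h=3889.417 m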